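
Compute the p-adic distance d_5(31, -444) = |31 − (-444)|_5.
d_5(31, -444) = 1/25

Step 1 — x − y = 31 − (-444) = 475. Step 2 — v_5(475) = 2 (factor: 475 = (5^2 · 19); the sign does not affect v_p). Step 3 — |x − y|_5 = 5^{-2} = 1/25.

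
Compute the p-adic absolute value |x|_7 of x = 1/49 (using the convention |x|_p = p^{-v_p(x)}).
|1/49|_7 = 49

Step 1 — compute v_7(x) by factoring powers of 7 out of the numerator and denominator: v_7(1/49) = -2. Step 2 — apply |x|_p = p^{-v_p(x)} = 7^{2} = 49.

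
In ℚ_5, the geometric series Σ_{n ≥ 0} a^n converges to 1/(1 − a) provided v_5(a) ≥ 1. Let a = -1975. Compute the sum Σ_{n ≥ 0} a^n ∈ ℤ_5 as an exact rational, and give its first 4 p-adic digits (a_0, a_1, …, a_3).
Σ a^n = 1/(1 − a) = 1/1976;  first 4 digits = (1, 0, 1, 4)

v_5(a) = 2 ≥ 1, so the series converges in ℤ_5 to 1/(1 − a) = 1/(1 − (-1975)) = 1/1976. Expand this rational in ℤ_5: compute digits iteratively via d_i = x_i mod 5, x_{i+1} = (x_i − d_i)/5. The first 4 digits are (1, 0, 1, 4).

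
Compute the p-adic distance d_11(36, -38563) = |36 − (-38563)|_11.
d_11(36, -38563) = 1/1331

Step 1 — x − y = 36 − (-38563) = 38599. Step 2 — v_11(38599) = 3 (factor: 38599 = (11^3 · 29); the sign does not affect v_p). Step 3 — |x − y|_11 = 11^{-3} = 1/1331.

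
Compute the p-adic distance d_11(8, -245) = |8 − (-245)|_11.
d_11(8, -245) = 1/11

Step 1 — x − y = 8 − (-245) = 253. Step 2 — v_11(253) = 1 (factor: 253 = (11^1 · 23); the sign does not affect v_p). Step 3 — |x − y|_11 = 11^{-1} = 1/11.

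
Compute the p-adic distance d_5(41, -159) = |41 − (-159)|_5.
d_5(41, -159) = 1/25

Step 1 — x − y = 41 − (-159) = 200. Step 2 — v_5(200) = 2 (factor: 200 = (5^2 · 8); the sign does not affect v_p). Step 3 — |x − y|_5 = 5^{-2} = 1/25.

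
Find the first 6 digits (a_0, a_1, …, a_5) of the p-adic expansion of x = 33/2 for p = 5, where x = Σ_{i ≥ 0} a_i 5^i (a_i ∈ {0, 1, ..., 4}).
(a_0, …, a_5) = (4, 0, 3, 2, 2, 2)

v_5(33/2) = 0 (numerator and denominator both coprime to 5), so x ∈ ℤ_5^×. Compute digits iteratively via a_i = x_i mod 5, x_{i+1} = (x_i − a_i)/5, with x_0 = x:
  x_0 = 33/2;  a_0 = 4;  x_1 = (x_0 − 4)/5 = 5/2
  x_1 = 5/2;  a_1 = 0;  x_2 = (x_1 − 0)/5 = 1/2
  x_2 = 1/2;  a_2 = 3;  x_3 = (x_2 − 3)/5 = -1/2
  x_3 = -1/2;  a_3 = 2;  x_4 = (x_3 − 2)/5 = -1/2
  x_4 = -1/2;  a_4 = 2;  x_5 = (x_4 − 2)/5 = -1/2
  x_5 = -1/2;  a_5 = 2;  x_6 = (x_5 − 2)/5 = -1/2
Digits: (4, 0, 3, 2, 2, 2).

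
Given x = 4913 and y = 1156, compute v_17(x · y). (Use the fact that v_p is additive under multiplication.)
v_17(5679428) = 5

v_p(x) = 3 (factor: 4913 = 17^3 · 1); v_p(y) = 2 (factor: 1156 = 17^2 · 4). Additivity: v_p(xy) = v_p(x) + v_p(y) = 3 + 2 = 5. (Direct check: xy = 5679428 = 17^5 · (4).)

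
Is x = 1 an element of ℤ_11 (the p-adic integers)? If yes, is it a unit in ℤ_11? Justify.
x ∈ ℤ_11^× (unit); v_11(x) = 0

ℤ_11 = {x ∈ ℚ_11 : v_11(x) ≥ 0} and ℤ_11^× = {x ∈ ℤ_11 : v_11(x) = 0}. Here v_11(1) = v_11(num) − v_11(den) = 0; compare against these criteria.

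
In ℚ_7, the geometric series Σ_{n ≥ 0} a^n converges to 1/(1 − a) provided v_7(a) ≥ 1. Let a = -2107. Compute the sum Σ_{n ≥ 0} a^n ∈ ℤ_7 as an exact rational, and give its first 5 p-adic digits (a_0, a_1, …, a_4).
Σ a^n = 1/(1 − a) = 1/2108;  first 5 digits = (1, 0, 6, 0, 0)

v_7(a) = 2 ≥ 1, so the series converges in ℤ_7 to 1/(1 − a) = 1/(1 − (-2107)) = 1/2108. Expand this rational in ℤ_7: compute digits iteratively via d_i = x_i mod 7, x_{i+1} = (x_i − d_i)/7. The first 5 digits are (1, 0, 6, 0, 0).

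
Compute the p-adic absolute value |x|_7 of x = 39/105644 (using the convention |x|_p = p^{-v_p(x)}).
|39/105644|_7 = 2401

Step 1 — compute v_7(x) by factoring powers of 7 out of the numerator and denominator: v_7(39/105644) = -4. Step 2 — apply |x|_p = p^{-v_p(x)} = 7^{4} = 2401.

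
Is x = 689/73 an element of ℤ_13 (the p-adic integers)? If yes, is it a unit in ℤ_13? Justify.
x ∈ ℤ_13 but not a unit; v_13(x) = 1 > 0

ℤ_13 = {x ∈ ℚ_13 : v_13(x) ≥ 0} and ℤ_13^× = {x ∈ ℤ_13 : v_13(x) = 0}. Here v_13(689/73) = v_13(num) − v_13(den) = 1; compare against these criteria.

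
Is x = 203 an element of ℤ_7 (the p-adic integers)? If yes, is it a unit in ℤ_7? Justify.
x ∈ ℤ_7 but not a unit; v_7(x) = 1 > 0

ℤ_7 = {x ∈ ℚ_7 : v_7(x) ≥ 0} and ℤ_7^× = {x ∈ ℤ_7 : v_7(x) = 0}. Here v_7(203) = v_7(num) − v_7(den) = 1; compare against these criteria.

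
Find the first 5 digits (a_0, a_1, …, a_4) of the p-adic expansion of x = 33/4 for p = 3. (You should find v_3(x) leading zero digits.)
(a_0, …, a_4) = (0, 2, 1, 2, 0)

v_3(33/4) = 1, so a_0 = ... = a_0 = 0. Factor out: x = 3^1 · u with u = 11/4 a unit in ℤ_3. Expand u iteratively via a_{v+i} = u_i mod 3, u_{i+1} = (u_i − a_{v+i})/3:
  u_0 = 11/4;  a_1 = 2;  u_1 = (u_0 − 2)/3 = 1/4
  u_1 = 1/4;  a_2 = 1;  u_2 = (u_1 − 1)/3 = -1/4
  u_2 = -1/4;  a_3 = 2;  u_3 = (u_2 − 2)/3 = -3/4
  u_3 = -3/4;  a_4 = 0;  u_4 = (u_3 − 0)/3 = -1/4
Digits: (0, 2, 1, 2, 0).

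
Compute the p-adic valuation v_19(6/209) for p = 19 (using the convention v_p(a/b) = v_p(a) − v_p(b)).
v_19(6/209) = -1

Factor powers of 19 from the numerator and denominator of the reduced fraction: 6 = 19^0 · 6 and 209 = 19^1 · 11. Apply v_p(a/b) = v_p(a) − v_p(b): v_19(6/209) = 0 − 1 = -1.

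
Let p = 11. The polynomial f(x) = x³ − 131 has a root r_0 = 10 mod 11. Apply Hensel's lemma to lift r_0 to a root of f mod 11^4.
r_3 = 7303 (mod 14641)

Hensel: r_{i+1} = r_i − f(r_i)/f′(r_i) mod 11^{i+2}, where f′(x) = 3x². Iterate:
  r_0 = 10 (mod 11)
  r_1 = 43 (mod 121)
  r_2 = 648 (mod 1331)
  r_3 = 7303 (mod 14641)
Final: r = 7303 with f(r) ≡ 0 mod 11^4.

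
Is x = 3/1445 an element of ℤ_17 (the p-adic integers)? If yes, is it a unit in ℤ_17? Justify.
x ∉ ℤ_17 (v_17(x) = -2 < 0)

ℤ_17 = {x ∈ ℚ_17 : v_17(x) ≥ 0} and ℤ_17^× = {x ∈ ℤ_17 : v_17(x) = 0}. Here v_17(3/1445) = v_17(num) − v_17(den) = -2; compare against these criteria.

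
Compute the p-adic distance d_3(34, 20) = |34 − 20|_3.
d_3(34, 20) = 1

Step 1 — x − y = 34 − 20 = 14. Step 2 — v_3(14) = 0 (factor: 14 = (3^0 · 14); the sign does not affect v_p). Step 3 — |x − y|_3 = 3^{0} = 1.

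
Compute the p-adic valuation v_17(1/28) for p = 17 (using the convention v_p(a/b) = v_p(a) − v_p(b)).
v_17(1/28) = 0

Factor powers of 17 from the numerator and denominator of the reduced fraction: 1 = 17^0 · 1 and 28 = 17^0 · 28. Apply v_p(a/b) = v_p(a) − v_p(b): v_17(1/28) = 0 − 0 = 0.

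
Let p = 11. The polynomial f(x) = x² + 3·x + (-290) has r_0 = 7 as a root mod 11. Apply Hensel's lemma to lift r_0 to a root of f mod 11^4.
r_3 = 13999 (mod 14641)

Hensel: r_{i+1} = r_i − f(r_i)·(f′(r_i))^{-1} mod 11^{i+2}, f′(x) = 2x + 3. Iterate:
  r_0 = 7 (mod 11)
  r_1 = 84 (mod 121)
  r_2 = 689 (mod 1331)
  r_3 = 13999 (mod 14641)
Final: r = 13999 satisfies f(r) ≡ 0 mod 11^4.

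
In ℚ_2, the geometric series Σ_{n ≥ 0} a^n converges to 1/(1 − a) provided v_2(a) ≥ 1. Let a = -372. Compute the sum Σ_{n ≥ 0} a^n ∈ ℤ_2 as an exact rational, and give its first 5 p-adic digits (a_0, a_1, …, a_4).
Σ a^n = 1/(1 − a) = 1/373;  first 5 digits = (1, 0, 1, 1, 1)

v_2(a) = 2 ≥ 1, so the series converges in ℤ_2 to 1/(1 − a) = 1/(1 − (-372)) = 1/373. Expand this rational in ℤ_2: compute digits iteratively via d_i = x_i mod 2, x_{i+1} = (x_i − d_i)/2. The first 5 digits are (1, 0, 1, 1, 1).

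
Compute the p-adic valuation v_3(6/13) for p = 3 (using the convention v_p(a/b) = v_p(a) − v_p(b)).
v_3(6/13) = 1

Factor powers of 3 from the numerator and denominator of the reduced fraction: 6 = 3^1 · 2 and 13 = 3^0 · 13. Apply v_p(a/b) = v_p(a) − v_p(b): v_3(6/13) = 1 − 0 = 1.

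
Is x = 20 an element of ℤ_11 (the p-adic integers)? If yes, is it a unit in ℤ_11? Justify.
x ∈ ℤ_11^× (unit); v_11(x) = 0

ℤ_11 = {x ∈ ℚ_11 : v_11(x) ≥ 0} and ℤ_11^× = {x ∈ ℤ_11 : v_11(x) = 0}. Here v_11(20) = v_11(num) − v_11(den) = 0; compare against these criteria.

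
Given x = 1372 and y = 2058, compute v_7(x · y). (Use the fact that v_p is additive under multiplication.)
v_7(2823576) = 6

v_p(x) = 3 (factor: 1372 = 7^3 · 4); v_p(y) = 3 (factor: 2058 = 7^3 · 6). Additivity: v_p(xy) = v_p(x) + v_p(y) = 3 + 3 = 6. (Direct check: xy = 2823576 = 7^6 · (24).)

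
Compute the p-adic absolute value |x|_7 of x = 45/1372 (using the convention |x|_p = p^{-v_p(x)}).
|45/1372|_7 = 343

Step 1 — compute v_7(x) by factoring powers of 7 out of the numerator and denominator: v_7(45/1372) = -3. Step 2 — apply |x|_p = p^{-v_p(x)} = 7^{3} = 343.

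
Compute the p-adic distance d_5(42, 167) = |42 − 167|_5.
d_5(42, 167) = 1/125

Step 1 — x − y = 42 − 167 = -125. Step 2 — v_5(-125) = 3 (factor: -125 = −(5^3 · 1); the sign does not affect v_p). Step 3 — |x − y|_5 = 5^{-3} = 1/125.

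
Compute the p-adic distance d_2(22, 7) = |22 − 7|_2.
d_2(22, 7) = 1

Step 1 — x − y = 22 − 7 = 15. Step 2 — v_2(15) = 0 (factor: 15 = (2^0 · 15); the sign does not affect v_p). Step 3 — |x − y|_2 = 2^{0} = 1.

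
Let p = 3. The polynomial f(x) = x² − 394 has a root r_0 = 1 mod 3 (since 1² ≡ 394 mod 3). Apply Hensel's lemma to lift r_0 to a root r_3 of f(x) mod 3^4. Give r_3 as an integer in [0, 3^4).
r_3 = 31 (mod 81)

Hensel's recurrence: r_{i+1} = r_i − f(r_i)·(f′(r_i))^{-1} mod 3^{i+2}, with f′(x) = 2x. Iterate:
  r_0 = 1 (mod 3)
  r_1 = 4 (mod 9)
  r_2 = 4 (mod 27)
  r_3 = 31 (mod 81)
Final: r_3 = 31, and one checks f(r_3) ≡ 0 mod 3^4.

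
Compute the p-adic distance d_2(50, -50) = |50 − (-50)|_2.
d_2(50, -50) = 1/4

Step 1 — x − y = 50 − (-50) = 100. Step 2 — v_2(100) = 2 (factor: 100 = (2^2 · 25); the sign does not affect v_p). Step 3 — |x − y|_2 = 2^{-2} = 1/4.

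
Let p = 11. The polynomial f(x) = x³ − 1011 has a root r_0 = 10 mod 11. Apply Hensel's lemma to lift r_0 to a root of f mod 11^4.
r_3 = 9129 (mod 14641)

Hensel: r_{i+1} = r_i − f(r_i)/f′(r_i) mod 11^{i+2}, where f′(x) = 3x². Iterate:
  r_0 = 10 (mod 11)
  r_1 = 54 (mod 121)
  r_2 = 1143 (mod 1331)
  r_3 = 9129 (mod 14641)
Final: r = 9129 with f(r) ≡ 0 mod 11^4.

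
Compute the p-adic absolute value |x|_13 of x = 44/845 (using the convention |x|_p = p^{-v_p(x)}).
|44/845|_13 = 169

Step 1 — compute v_13(x) by factoring powers of 13 out of the numerator and denominator: v_13(44/845) = -2. Step 2 — apply |x|_p = p^{-v_p(x)} = 13^{2} = 169.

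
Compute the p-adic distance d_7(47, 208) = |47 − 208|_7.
d_7(47, 208) = 1/7

Step 1 — x − y = 47 − 208 = -161. Step 2 — v_7(-161) = 1 (factor: -161 = −(7^1 · 23); the sign does not affect v_p). Step 3 — |x − y|_7 = 7^{-1} = 1/7.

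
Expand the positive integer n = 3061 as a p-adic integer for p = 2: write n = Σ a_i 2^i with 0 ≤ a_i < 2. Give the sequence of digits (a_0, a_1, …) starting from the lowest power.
(a_0, a_1, …) = (1, 0, 1, 0, 1, 1, 1, 1, 1, 1, 0, 1)

Repeated division by 2 gives the digits low-to-high: 3061 = 1 + 1·2^2 + 1·2^4 + 1·2^5 + 1·2^6 + 1·2^7 + 1·2^8 + 1·2^9 + 1·2^11. Digit sequence: (1, 0, 1, 0, 1, 1, 1, 1, 1, 1, 0, 1).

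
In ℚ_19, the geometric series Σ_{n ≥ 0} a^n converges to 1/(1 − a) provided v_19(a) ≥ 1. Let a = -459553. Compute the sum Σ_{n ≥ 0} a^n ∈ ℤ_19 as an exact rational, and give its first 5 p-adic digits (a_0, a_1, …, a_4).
Σ a^n = 1/(1 − a) = 1/459554;  first 5 digits = (1, 0, 0, 9, 15)

v_19(a) = 3 ≥ 1, so the series converges in ℤ_19 to 1/(1 − a) = 1/(1 − (-459553)) = 1/459554. Expand this rational in ℤ_19: compute digits iteratively via d_i = x_i mod 19, x_{i+1} = (x_i − d_i)/19. The first 5 digits are (1, 0, 0, 9, 15).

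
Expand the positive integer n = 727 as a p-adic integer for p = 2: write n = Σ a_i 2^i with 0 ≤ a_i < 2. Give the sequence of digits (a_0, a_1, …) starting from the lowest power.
(a_0, a_1, …) = (1, 1, 1, 0, 1, 0, 1, 1, 0, 1)

Repeated division by 2 gives the digits low-to-high: 727 = 1 + 1·2^1 + 1·2^2 + 1·2^4 + 1·2^6 + 1·2^7 + 1·2^9. Digit sequence: (1, 1, 1, 0, 1, 0, 1, 1, 0, 1).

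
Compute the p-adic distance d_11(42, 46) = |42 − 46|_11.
d_11(42, 46) = 1

Step 1 — x − y = 42 − 46 = -4. Step 2 — v_11(-4) = 0 (factor: -4 = −(11^0 · 4); the sign does not affect v_p). Step 3 — |x − y|_11 = 11^{0} = 1.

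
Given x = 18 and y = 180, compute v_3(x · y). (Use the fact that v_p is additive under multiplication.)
v_3(3240) = 4

v_p(x) = 2 (factor: 18 = 3^2 · 2); v_p(y) = 2 (factor: 180 = 3^2 · 20). Additivity: v_p(xy) = v_p(x) + v_p(y) = 2 + 2 = 4. (Direct check: xy = 3240 = 3^4 · (40).)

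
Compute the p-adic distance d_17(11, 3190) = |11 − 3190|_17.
d_17(11, 3190) = 1/289

Step 1 — x − y = 11 − 3190 = -3179. Step 2 — v_17(-3179) = 2 (factor: -3179 = −(17^2 · 11); the sign does not affect v_p). Step 3 — |x − y|_17 = 17^{-2} = 1/289.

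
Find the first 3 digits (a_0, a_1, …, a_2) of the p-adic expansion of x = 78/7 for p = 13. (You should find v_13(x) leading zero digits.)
(a_0, …, a_2) = (0, 12, 1)

v_13(78/7) = 1, so a_0 = ... = a_0 = 0. Factor out: x = 13^1 · u with u = 6/7 a unit in ℤ_13. Expand u iteratively via a_{v+i} = u_i mod 13, u_{i+1} = (u_i − a_{v+i})/13:
  u_0 = 6/7;  a_1 = 12;  u_1 = (u_0 − 12)/13 = -6/7
  u_1 = -6/7;  a_2 = 1;  u_2 = (u_1 − 1)/13 = -1/7
Digits: (0, 12, 1).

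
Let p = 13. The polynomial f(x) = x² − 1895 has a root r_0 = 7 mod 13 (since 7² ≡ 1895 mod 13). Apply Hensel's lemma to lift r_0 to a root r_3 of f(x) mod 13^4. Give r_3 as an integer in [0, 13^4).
r_3 = 26020 (mod 28561)

Hensel's recurrence: r_{i+1} = r_i − f(r_i)·(f′(r_i))^{-1} mod 13^{i+2}, with f′(x) = 2x. Iterate:
  r_0 = 7 (mod 13)
  r_1 = 163 (mod 169)
  r_2 = 1853 (mod 2197)
  r_3 = 26020 (mod 28561)
Final: r_3 = 26020, and one checks f(r_3) ≡ 0 mod 13^4.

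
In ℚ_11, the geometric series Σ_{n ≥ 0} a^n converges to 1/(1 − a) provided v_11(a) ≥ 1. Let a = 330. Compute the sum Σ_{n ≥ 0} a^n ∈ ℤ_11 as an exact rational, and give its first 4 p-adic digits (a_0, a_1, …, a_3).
Σ a^n = 1/(1 − a) = -1/329;  first 4 digits = (1, 8, 0, 0)

v_11(a) = 1 ≥ 1, so the series converges in ℤ_11 to 1/(1 − a) = 1/(1 − 330) = -1/329. Expand this rational in ℤ_11: compute digits iteratively via d_i = x_i mod 11, x_{i+1} = (x_i − d_i)/11. The first 4 digits are (1, 8, 0, 0).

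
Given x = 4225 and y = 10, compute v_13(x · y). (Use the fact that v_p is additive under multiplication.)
v_13(42250) = 2

v_p(x) = 2 (factor: 4225 = 13^2 · 25); v_p(y) = 0 (factor: 10 = 13^0 · 10). Additivity: v_p(xy) = v_p(x) + v_p(y) = 2 + 0 = 2. (Direct check: xy = 42250 = 13^2 · (250).)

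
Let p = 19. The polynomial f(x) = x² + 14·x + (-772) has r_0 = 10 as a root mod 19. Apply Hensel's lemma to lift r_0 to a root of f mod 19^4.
r_3 = 83629 (mod 130321)

Hensel: r_{i+1} = r_i − f(r_i)·(f′(r_i))^{-1} mod 19^{i+2}, f′(x) = 2x + 14. Iterate:
  r_0 = 10 (mod 19)
  r_1 = 238 (mod 361)
  r_2 = 1321 (mod 6859)
  r_3 = 83629 (mod 130321)
Final: r = 83629 satisfies f(r) ≡ 0 mod 19^4.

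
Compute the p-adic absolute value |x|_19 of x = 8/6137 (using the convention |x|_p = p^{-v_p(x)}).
|8/6137|_19 = 361

Step 1 — compute v_19(x) by factoring powers of 19 out of the numerator and denominator: v_19(8/6137) = -2. Step 2 — apply |x|_p = p^{-v_p(x)} = 19^{2} = 361.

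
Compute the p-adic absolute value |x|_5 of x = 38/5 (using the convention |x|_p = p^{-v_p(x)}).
|38/5|_5 = 5

Step 1 — compute v_5(x) by factoring powers of 5 out of the numerator and denominator: v_5(38/5) = -1. Step 2 — apply |x|_p = p^{-v_p(x)} = 5^{1} = 5.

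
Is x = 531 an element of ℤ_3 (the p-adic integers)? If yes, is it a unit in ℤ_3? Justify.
x ∈ ℤ_3 but not a unit; v_3(x) = 2 > 0

ℤ_3 = {x ∈ ℚ_3 : v_3(x) ≥ 0} and ℤ_3^× = {x ∈ ℤ_3 : v_3(x) = 0}. Here v_3(531) = v_3(num) − v_3(den) = 2; compare against these criteria.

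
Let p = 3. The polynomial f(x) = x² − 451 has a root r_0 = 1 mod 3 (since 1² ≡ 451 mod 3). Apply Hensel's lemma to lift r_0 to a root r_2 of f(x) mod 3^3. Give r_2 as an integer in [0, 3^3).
r_2 = 10 (mod 27)

Hensel's recurrence: r_{i+1} = r_i − f(r_i)·(f′(r_i))^{-1} mod 3^{i+2}, with f′(x) = 2x. Iterate:
  r_0 = 1 (mod 3)
  r_1 = 1 (mod 9)
  r_2 = 10 (mod 27)
Final: r_2 = 10, and one checks f(r_2) ≡ 0 mod 3^3.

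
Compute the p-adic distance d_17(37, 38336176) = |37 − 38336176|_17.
d_17(37, 38336176) = 1/1419857

Step 1 — x − y = 37 − 38336176 = -38336139. Step 2 — v_17(-38336139) = 5 (factor: -38336139 = −(17^5 · 27); the sign does not affect v_p). Step 3 — |x − y|_17 = 17^{-5} = 1/1419857.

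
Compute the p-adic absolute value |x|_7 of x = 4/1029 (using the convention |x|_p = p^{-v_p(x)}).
|4/1029|_7 = 343

Step 1 — compute v_7(x) by factoring powers of 7 out of the numerator and denominator: v_7(4/1029) = -3. Step 2 — apply |x|_p = p^{-v_p(x)} = 7^{3} = 343.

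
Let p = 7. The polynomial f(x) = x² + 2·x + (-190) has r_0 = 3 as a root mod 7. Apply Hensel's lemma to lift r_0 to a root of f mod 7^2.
r_1 = 31 (mod 49)

Hensel: r_{i+1} = r_i − f(r_i)·(f′(r_i))^{-1} mod 7^{i+2}, f′(x) = 2x + 2. Iterate:
  r_0 = 3 (mod 7)
  r_1 = 31 (mod 49)
Final: r = 31 satisfies f(r) ≡ 0 mod 7^2.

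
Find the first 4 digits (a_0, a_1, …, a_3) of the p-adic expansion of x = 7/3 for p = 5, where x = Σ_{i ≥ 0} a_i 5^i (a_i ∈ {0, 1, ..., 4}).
(a_0, …, a_3) = (4, 3, 1, 3)

v_5(7/3) = 0 (numerator and denominator both coprime to 5), so x ∈ ℤ_5^×. Compute digits iteratively via a_i = x_i mod 5, x_{i+1} = (x_i − a_i)/5, with x_0 = x:
  x_0 = 7/3;  a_0 = 4;  x_1 = (x_0 − 4)/5 = -1/3
  x_1 = -1/3;  a_1 = 3;  x_2 = (x_1 − 3)/5 = -2/3
  x_2 = -2/3;  a_2 = 1;  x_3 = (x_2 − 1)/5 = -1/3
  x_3 = -1/3;  a_3 = 3;  x_4 = (x_3 − 3)/5 = -2/3
Digits: (4, 3, 1, 3).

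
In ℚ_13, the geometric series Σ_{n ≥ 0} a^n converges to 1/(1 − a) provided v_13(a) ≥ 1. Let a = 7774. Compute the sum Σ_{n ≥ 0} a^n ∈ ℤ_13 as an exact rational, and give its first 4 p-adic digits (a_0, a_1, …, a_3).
Σ a^n = 1/(1 − a) = -1/7773;  first 4 digits = (1, 0, 7, 3)

v_13(a) = 2 ≥ 1, so the series converges in ℤ_13 to 1/(1 − a) = 1/(1 − 7774) = -1/7773. Expand this rational in ℤ_13: compute digits iteratively via d_i = x_i mod 13, x_{i+1} = (x_i − d_i)/13. The first 4 digits are (1, 0, 7, 3).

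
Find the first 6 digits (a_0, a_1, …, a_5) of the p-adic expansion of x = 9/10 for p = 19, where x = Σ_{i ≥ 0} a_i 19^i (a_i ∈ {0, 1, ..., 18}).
(a_0, …, a_5) = (18, 1, 17, 1, 17, 1)

v_19(9/10) = 0 (numerator and denominator both coprime to 19), so x ∈ ℤ_19^×. Compute digits iteratively via a_i = x_i mod 19, x_{i+1} = (x_i − a_i)/19, with x_0 = x:
  x_0 = 9/10;  a_0 = 18;  x_1 = (x_0 − 18)/19 = -9/10
  x_1 = -9/10;  a_1 = 1;  x_2 = (x_1 − 1)/19 = -1/10
  x_2 = -1/10;  a_2 = 17;  x_3 = (x_2 − 17)/19 = -9/10
  x_3 = -9/10;  a_3 = 1;  x_4 = (x_3 − 1)/19 = -1/10
  x_4 = -1/10;  a_4 = 17;  x_5 = (x_4 − 17)/19 = -9/10
  x_5 = -9/10;  a_5 = 1;  x_6 = (x_5 − 1)/19 = -1/10
Digits: (18, 1, 17, 1, 17, 1).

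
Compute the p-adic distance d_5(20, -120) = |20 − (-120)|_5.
d_5(20, -120) = 1/5

Step 1 — x − y = 20 − (-120) = 140. Step 2 — v_5(140) = 1 (factor: 140 = (5^1 · 28); the sign does not affect v_p). Step 3 — |x − y|_5 = 5^{-1} = 1/5.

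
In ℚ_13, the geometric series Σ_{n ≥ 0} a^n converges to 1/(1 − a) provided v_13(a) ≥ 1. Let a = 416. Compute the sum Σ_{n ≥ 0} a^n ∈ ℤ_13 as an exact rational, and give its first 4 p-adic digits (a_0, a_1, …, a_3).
Σ a^n = 1/(1 − a) = -1/415;  first 4 digits = (1, 6, 12, 8)

v_13(a) = 1 ≥ 1, so the series converges in ℤ_13 to 1/(1 − a) = 1/(1 − 416) = -1/415. Expand this rational in ℤ_13: compute digits iteratively via d_i = x_i mod 13, x_{i+1} = (x_i − d_i)/13. The first 4 digits are (1, 6, 12, 8).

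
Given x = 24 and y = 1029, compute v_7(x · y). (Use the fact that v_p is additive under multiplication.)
v_7(24696) = 3

v_p(x) = 0 (factor: 24 = 7^0 · 24); v_p(y) = 3 (factor: 1029 = 7^3 · 3). Additivity: v_p(xy) = v_p(x) + v_p(y) = 0 + 3 = 3. (Direct check: xy = 24696 = 7^3 · (72).)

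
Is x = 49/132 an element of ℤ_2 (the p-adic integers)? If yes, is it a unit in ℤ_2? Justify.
x ∉ ℤ_2 (v_2(x) = -2 < 0)

ℤ_2 = {x ∈ ℚ_2 : v_2(x) ≥ 0} and ℤ_2^× = {x ∈ ℤ_2 : v_2(x) = 0}. Here v_2(49/132) = v_2(num) − v_2(den) = -2; compare against these criteria.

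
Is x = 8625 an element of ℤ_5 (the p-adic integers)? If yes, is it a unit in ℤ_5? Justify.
x ∈ ℤ_5 but not a unit; v_5(x) = 3 > 0

ℤ_5 = {x ∈ ℚ_5 : v_5(x) ≥ 0} and ℤ_5^× = {x ∈ ℤ_5 : v_5(x) = 0}. Here v_5(8625) = v_5(num) − v_5(den) = 3; compare against these criteria.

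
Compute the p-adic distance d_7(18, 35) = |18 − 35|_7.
d_7(18, 35) = 1

Step 1 — x − y = 18 − 35 = -17. Step 2 — v_7(-17) = 0 (factor: -17 = −(7^0 · 17); the sign does not affect v_p). Step 3 — |x − y|_7 = 7^{0} = 1.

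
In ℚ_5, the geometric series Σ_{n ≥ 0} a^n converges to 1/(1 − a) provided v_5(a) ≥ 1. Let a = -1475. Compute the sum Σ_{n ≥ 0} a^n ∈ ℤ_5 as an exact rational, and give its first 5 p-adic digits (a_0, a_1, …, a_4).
Σ a^n = 1/(1 − a) = 1/1476;  first 5 digits = (1, 0, 1, 3, 3)

v_5(a) = 2 ≥ 1, so the series converges in ℤ_5 to 1/(1 − a) = 1/(1 − (-1475)) = 1/1476. Expand this rational in ℤ_5: compute digits iteratively via d_i = x_i mod 5, x_{i+1} = (x_i − d_i)/5. The first 5 digits are (1, 0, 1, 3, 3).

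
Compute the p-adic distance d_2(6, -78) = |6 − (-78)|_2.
d_2(6, -78) = 1/4

Step 1 — x − y = 6 − (-78) = 84. Step 2 — v_2(84) = 2 (factor: 84 = (2^2 · 21); the sign does not affect v_p). Step 3 — |x − y|_2 = 2^{-2} = 1/4.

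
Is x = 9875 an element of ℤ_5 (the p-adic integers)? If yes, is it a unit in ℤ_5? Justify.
x ∈ ℤ_5 but not a unit; v_5(x) = 3 > 0

ℤ_5 = {x ∈ ℚ_5 : v_5(x) ≥ 0} and ℤ_5^× = {x ∈ ℤ_5 : v_5(x) = 0}. Here v_5(9875) = v_5(num) − v_5(den) = 3; compare against these criteria.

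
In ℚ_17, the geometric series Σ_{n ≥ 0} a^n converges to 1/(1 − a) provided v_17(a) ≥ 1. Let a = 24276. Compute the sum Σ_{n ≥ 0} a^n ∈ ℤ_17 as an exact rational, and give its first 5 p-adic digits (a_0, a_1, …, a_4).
Σ a^n = 1/(1 − a) = -1/24275;  first 5 digits = (1, 0, 16, 4, 1)

v_17(a) = 2 ≥ 1, so the series converges in ℤ_17 to 1/(1 − a) = 1/(1 − 24276) = -1/24275. Expand this rational in ℤ_17: compute digits iteratively via d_i = x_i mod 17, x_{i+1} = (x_i − d_i)/17. The first 5 digits are (1, 0, 16, 4, 1).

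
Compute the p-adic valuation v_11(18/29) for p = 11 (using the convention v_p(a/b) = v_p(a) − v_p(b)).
v_11(18/29) = 0

Factor powers of 11 from the numerator and denominator of the reduced fraction: 18 = 11^0 · 18 and 29 = 11^0 · 29. Apply v_p(a/b) = v_p(a) − v_p(b): v_11(18/29) = 0 − 0 = 0.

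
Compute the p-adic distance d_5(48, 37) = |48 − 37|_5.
d_5(48, 37) = 1

Step 1 — x − y = 48 − 37 = 11. Step 2 — v_5(11) = 0 (factor: 11 = (5^0 · 11); the sign does not affect v_p). Step 3 — |x − y|_5 = 5^{0} = 1.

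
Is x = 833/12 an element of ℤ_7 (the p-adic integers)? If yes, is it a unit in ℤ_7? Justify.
x ∈ ℤ_7 but not a unit; v_7(x) = 2 > 0

ℤ_7 = {x ∈ ℚ_7 : v_7(x) ≥ 0} and ℤ_7^× = {x ∈ ℤ_7 : v_7(x) = 0}. Here v_7(833/12) = v_7(num) − v_7(den) = 2; compare against these criteria.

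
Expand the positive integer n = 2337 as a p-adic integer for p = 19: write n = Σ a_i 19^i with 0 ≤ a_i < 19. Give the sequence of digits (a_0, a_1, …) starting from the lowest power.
(a_0, a_1, …) = (0, 9, 6)

Repeated division by 19 gives the digits low-to-high: 2337 = 9·19^1 + 6·19^2. Digit sequence: (0, 9, 6).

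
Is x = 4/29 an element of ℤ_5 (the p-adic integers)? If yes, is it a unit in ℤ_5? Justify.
x ∈ ℤ_5^× (unit); v_5(x) = 0

ℤ_5 = {x ∈ ℚ_5 : v_5(x) ≥ 0} and ℤ_5^× = {x ∈ ℤ_5 : v_5(x) = 0}. Here v_5(4/29) = v_5(num) − v_5(den) = 0; compare against these criteria.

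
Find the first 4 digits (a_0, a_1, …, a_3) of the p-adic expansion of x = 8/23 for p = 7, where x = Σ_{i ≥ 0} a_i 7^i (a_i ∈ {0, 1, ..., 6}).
(a_0, …, a_3) = (4, 1, 1, 5)

v_7(8/23) = 0 (numerator and denominator both coprime to 7), so x ∈ ℤ_7^×. Compute digits iteratively via a_i = x_i mod 7, x_{i+1} = (x_i − a_i)/7, with x_0 = x:
  x_0 = 8/23;  a_0 = 4;  x_1 = (x_0 − 4)/7 = -12/23
  x_1 = -12/23;  a_1 = 1;  x_2 = (x_1 − 1)/7 = -5/23
  x_2 = -5/23;  a_2 = 1;  x_3 = (x_2 − 1)/7 = -4/23
  x_3 = -4/23;  a_3 = 5;  x_4 = (x_3 − 5)/7 = -17/23
Digits: (4, 1, 1, 5).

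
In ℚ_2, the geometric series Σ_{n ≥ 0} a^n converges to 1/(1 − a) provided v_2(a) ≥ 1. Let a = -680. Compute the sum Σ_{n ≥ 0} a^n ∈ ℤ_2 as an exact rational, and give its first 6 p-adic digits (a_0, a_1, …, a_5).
Σ a^n = 1/(1 − a) = 1/681;  first 6 digits = (1, 0, 0, 1, 1, 0)

v_2(a) = 3 ≥ 1, so the series converges in ℤ_2 to 1/(1 − a) = 1/(1 − (-680)) = 1/681. Expand this rational in ℤ_2: compute digits iteratively via d_i = x_i mod 2, x_{i+1} = (x_i − d_i)/2. The first 6 digits are (1, 0, 0, 1, 1, 0).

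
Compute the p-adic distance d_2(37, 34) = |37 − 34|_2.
d_2(37, 34) = 1

Step 1 — x − y = 37 − 34 = 3. Step 2 — v_2(3) = 0 (factor: 3 = (2^0 · 3); the sign does not affect v_p). Step 3 — |x − y|_2 = 2^{0} = 1.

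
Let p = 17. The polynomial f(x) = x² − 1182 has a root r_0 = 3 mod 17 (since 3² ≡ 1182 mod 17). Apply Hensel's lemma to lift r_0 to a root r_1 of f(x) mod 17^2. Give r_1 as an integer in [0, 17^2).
r_1 = 54 (mod 289)

Hensel's recurrence: r_{i+1} = r_i − f(r_i)·(f′(r_i))^{-1} mod 17^{i+2}, with f′(x) = 2x. Iterate:
  r_0 = 3 (mod 17)
  r_1 = 54 (mod 289)
Final: r_1 = 54, and one checks f(r_1) ≡ 0 mod 17^2.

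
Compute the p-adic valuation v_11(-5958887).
v_11(-5958887) = 5

v_11(n) is the largest exponent k such that 11^k divides n. Factor out: -5958887 = -11^5 · 37. (Sign doesn't affect v_p.) So v_11(-5958887) = 5.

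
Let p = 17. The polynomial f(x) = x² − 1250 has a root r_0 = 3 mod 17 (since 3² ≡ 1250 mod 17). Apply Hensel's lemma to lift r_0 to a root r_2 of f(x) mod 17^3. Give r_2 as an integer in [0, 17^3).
r_2 = 836 (mod 4913)

Hensel's recurrence: r_{i+1} = r_i − f(r_i)·(f′(r_i))^{-1} mod 17^{i+2}, with f′(x) = 2x. Iterate:
  r_0 = 3 (mod 17)
  r_1 = 258 (mod 289)
  r_2 = 836 (mod 4913)
Final: r_2 = 836, and one checks f(r_2) ≡ 0 mod 17^3.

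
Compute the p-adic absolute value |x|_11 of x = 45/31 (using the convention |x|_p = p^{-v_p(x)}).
|45/31|_11 = 1

Step 1 — compute v_11(x) by factoring powers of 11 out of the numerator and denominator: v_11(45/31) = 0. Step 2 — apply |x|_p = p^{-v_p(x)} = 11^{0} = 1.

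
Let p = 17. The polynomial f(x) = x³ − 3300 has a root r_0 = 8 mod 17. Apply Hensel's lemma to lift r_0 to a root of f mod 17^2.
r_1 = 161 (mod 289)

Hensel: r_{i+1} = r_i − f(r_i)/f′(r_i) mod 17^{i+2}, where f′(x) = 3x². Iterate:
  r_0 = 8 (mod 17)
  r_1 = 161 (mod 289)
Final: r = 161 with f(r) ≡ 0 mod 17^2.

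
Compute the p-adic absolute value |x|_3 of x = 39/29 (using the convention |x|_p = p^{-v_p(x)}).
|39/29|_3 = 1/3

Step 1 — compute v_3(x) by factoring powers of 3 out of the numerator and denominator: v_3(39/29) = 1. Step 2 — apply |x|_p = p^{-v_p(x)} = 3^{-1} = 1/3.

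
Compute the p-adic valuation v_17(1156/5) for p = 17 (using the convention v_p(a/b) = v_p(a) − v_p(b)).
v_17(1156/5) = 2

Factor powers of 17 from the numerator and denominator of the reduced fraction: 1156 = 17^2 · 4 and 5 = 17^0 · 5. Apply v_p(a/b) = v_p(a) − v_p(b): v_17(1156/5) = 2 − 0 = 2.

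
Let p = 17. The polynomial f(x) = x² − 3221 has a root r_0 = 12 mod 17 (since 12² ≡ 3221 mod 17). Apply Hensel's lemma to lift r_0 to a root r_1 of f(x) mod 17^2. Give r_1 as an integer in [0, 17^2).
r_1 = 80 (mod 289)

Hensel's recurrence: r_{i+1} = r_i − f(r_i)·(f′(r_i))^{-1} mod 17^{i+2}, with f′(x) = 2x. Iterate:
  r_0 = 12 (mod 17)
  r_1 = 80 (mod 289)
Final: r_1 = 80, and one checks f(r_1) ≡ 0 mod 17^2.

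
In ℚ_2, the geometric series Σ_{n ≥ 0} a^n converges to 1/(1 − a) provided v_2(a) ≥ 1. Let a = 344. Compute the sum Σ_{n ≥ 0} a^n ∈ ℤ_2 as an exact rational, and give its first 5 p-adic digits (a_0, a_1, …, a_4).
Σ a^n = 1/(1 − a) = -1/343;  first 5 digits = (1, 0, 0, 1, 1)

v_2(a) = 3 ≥ 1, so the series converges in ℤ_2 to 1/(1 − a) = 1/(1 − 344) = -1/343. Expand this rational in ℤ_2: compute digits iteratively via d_i = x_i mod 2, x_{i+1} = (x_i − d_i)/2. The first 5 digits are (1, 0, 0, 1, 1).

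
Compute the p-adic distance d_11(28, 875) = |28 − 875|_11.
d_11(28, 875) = 1/121

Step 1 — x − y = 28 − 875 = -847. Step 2 — v_11(-847) = 2 (factor: -847 = −(11^2 · 7); the sign does not affect v_p). Step 3 — |x − y|_11 = 11^{-2} = 1/121.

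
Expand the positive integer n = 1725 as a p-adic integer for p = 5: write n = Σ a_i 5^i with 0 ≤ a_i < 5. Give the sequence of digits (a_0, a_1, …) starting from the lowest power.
(a_0, a_1, …) = (0, 0, 4, 3, 2)

Repeated division by 5 gives the digits low-to-high: 1725 = 4·5^2 + 3·5^3 + 2·5^4. Digit sequence: (0, 0, 4, 3, 2).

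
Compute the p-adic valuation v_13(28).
v_13(28) = 0

v_13(n) is the largest exponent k such that 13^k divides n. Factor out: 28 = 13^0 · 28. (Sign doesn't affect v_p.) So v_13(28) = 0.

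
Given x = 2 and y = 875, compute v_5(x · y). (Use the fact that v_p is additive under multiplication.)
v_5(1750) = 3

v_p(x) = 0 (factor: 2 = 5^0 · 2); v_p(y) = 3 (factor: 875 = 5^3 · 7). Additivity: v_p(xy) = v_p(x) + v_p(y) = 0 + 3 = 3. (Direct check: xy = 1750 = 5^3 · (14).)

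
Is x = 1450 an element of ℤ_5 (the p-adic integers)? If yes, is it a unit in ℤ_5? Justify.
x ∈ ℤ_5 but not a unit; v_5(x) = 2 > 0

ℤ_5 = {x ∈ ℚ_5 : v_5(x) ≥ 0} and ℤ_5^× = {x ∈ ℤ_5 : v_5(x) = 0}. Here v_5(1450) = v_5(num) − v_5(den) = 2; compare against these criteria.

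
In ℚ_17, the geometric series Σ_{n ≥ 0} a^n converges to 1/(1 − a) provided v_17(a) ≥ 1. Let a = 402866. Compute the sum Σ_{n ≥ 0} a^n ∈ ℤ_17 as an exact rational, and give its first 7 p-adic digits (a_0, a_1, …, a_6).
Σ a^n = 1/(1 − a) = -1/402865;  first 7 digits = (1, 0, 0, 14, 4, 0, 9)

v_17(a) = 3 ≥ 1, so the series converges in ℤ_17 to 1/(1 − a) = 1/(1 − 402866) = -1/402865. Expand this rational in ℤ_17: compute digits iteratively via d_i = x_i mod 17, x_{i+1} = (x_i − d_i)/17. The first 7 digits are (1, 0, 0, 14, 4, 0, 9).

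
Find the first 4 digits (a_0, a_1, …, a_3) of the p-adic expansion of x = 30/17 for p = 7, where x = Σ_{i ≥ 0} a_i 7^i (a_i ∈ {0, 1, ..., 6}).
(a_0, …, a_3) = (3, 6, 2, 0)

v_7(30/17) = 0 (numerator and denominator both coprime to 7), so x ∈ ℤ_7^×. Compute digits iteratively via a_i = x_i mod 7, x_{i+1} = (x_i − a_i)/7, with x_0 = x:
  x_0 = 30/17;  a_0 = 3;  x_1 = (x_0 − 3)/7 = -3/17
  x_1 = -3/17;  a_1 = 6;  x_2 = (x_1 − 6)/7 = -15/17
  x_2 = -15/17;  a_2 = 2;  x_3 = (x_2 − 2)/7 = -7/17
  x_3 = -7/17;  a_3 = 0;  x_4 = (x_3 − 0)/7 = -1/17
Digits: (3, 6, 2, 0).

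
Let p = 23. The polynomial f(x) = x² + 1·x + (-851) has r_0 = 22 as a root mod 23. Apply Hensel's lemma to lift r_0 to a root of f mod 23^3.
r_2 = 5496 (mod 12167)

Hensel: r_{i+1} = r_i − f(r_i)·(f′(r_i))^{-1} mod 23^{i+2}, f′(x) = 2x + 1. Iterate:
  r_0 = 22 (mod 23)
  r_1 = 206 (mod 529)
  r_2 = 5496 (mod 12167)
Final: r = 5496 satisfies f(r) ≡ 0 mod 23^3.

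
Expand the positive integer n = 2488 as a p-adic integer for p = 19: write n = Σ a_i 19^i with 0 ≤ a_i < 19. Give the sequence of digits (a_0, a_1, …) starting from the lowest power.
(a_0, a_1, …) = (18, 16, 6)

Repeated division by 19 gives the digits low-to-high: 2488 = 18 + 16·19^1 + 6·19^2. Digit sequence: (18, 16, 6).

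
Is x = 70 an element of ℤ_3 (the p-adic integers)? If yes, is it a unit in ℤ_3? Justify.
x ∈ ℤ_3^× (unit); v_3(x) = 0

ℤ_3 = {x ∈ ℚ_3 : v_3(x) ≥ 0} and ℤ_3^× = {x ∈ ℤ_3 : v_3(x) = 0}. Here v_3(70) = v_3(num) − v_3(den) = 0; compare against these criteria.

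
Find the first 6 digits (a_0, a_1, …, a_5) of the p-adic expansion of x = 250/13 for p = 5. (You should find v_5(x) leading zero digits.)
(a_0, …, a_5) = (0, 0, 0, 4, 0, 1)

v_5(250/13) = 3, so a_0 = ... = a_2 = 0. Factor out: x = 5^3 · u with u = 2/13 a unit in ℤ_5. Expand u iteratively via a_{v+i} = u_i mod 5, u_{i+1} = (u_i − a_{v+i})/5:
  u_0 = 2/13;  a_3 = 4;  u_1 = (u_0 − 4)/5 = -10/13
  u_1 = -10/13;  a_4 = 0;  u_2 = (u_1 − 0)/5 = -2/13
  u_2 = -2/13;  a_5 = 1;  u_3 = (u_2 − 1)/5 = -3/13
Digits: (0, 0, 0, 4, 0, 1).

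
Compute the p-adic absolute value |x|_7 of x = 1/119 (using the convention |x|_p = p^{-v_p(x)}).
|1/119|_7 = 7

Step 1 — compute v_7(x) by factoring powers of 7 out of the numerator and denominator: v_7(1/119) = -1. Step 2 — apply |x|_p = p^{-v_p(x)} = 7^{1} = 7.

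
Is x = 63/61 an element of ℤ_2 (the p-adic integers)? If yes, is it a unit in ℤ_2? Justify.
x ∈ ℤ_2^× (unit); v_2(x) = 0

ℤ_2 = {x ∈ ℚ_2 : v_2(x) ≥ 0} and ℤ_2^× = {x ∈ ℤ_2 : v_2(x) = 0}. Here v_2(63/61) = v_2(num) − v_2(den) = 0; compare against these criteria.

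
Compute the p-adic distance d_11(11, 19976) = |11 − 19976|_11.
d_11(11, 19976) = 1/1331

Step 1 — x − y = 11 − 19976 = -19965. Step 2 — v_11(-19965) = 3 (factor: -19965 = −(11^3 · 15); the sign does not affect v_p). Step 3 — |x − y|_11 = 11^{-3} = 1/1331.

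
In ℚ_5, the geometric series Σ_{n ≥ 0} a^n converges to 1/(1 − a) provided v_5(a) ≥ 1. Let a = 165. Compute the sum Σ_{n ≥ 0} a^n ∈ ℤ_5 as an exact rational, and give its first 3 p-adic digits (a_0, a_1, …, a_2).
Σ a^n = 1/(1 − a) = -1/164;  first 3 digits = (1, 3, 0)

v_5(a) = 1 ≥ 1, so the series converges in ℤ_5 to 1/(1 − a) = 1/(1 − 165) = -1/164. Expand this rational in ℤ_5: compute digits iteratively via d_i = x_i mod 5, x_{i+1} = (x_i − d_i)/5. The first 3 digits are (1, 3, 0).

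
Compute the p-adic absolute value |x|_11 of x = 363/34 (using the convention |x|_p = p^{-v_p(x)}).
|363/34|_11 = 1/121

Step 1 — compute v_11(x) by factoring powers of 11 out of the numerator and denominator: v_11(363/34) = 2. Step 2 — apply |x|_p = p^{-v_p(x)} = 11^{-2} = 1/121.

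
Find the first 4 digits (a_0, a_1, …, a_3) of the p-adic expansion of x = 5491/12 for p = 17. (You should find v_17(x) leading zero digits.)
(a_0, …, a_3) = (0, 0, 3, 7)

v_17(5491/12) = 2, so a_0 = ... = a_1 = 0. Factor out: x = 17^2 · u with u = 19/12 a unit in ℤ_17. Expand u iteratively via a_{v+i} = u_i mod 17, u_{i+1} = (u_i − a_{v+i})/17:
  u_0 = 19/12;  a_2 = 3;  u_1 = (u_0 − 3)/17 = -1/12
  u_1 = -1/12;  a_3 = 7;  u_2 = (u_1 − 7)/17 = -5/12
Digits: (0, 0, 3, 7).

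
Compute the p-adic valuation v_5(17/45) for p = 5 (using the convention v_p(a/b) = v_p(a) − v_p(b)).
v_5(17/45) = -1

Factor powers of 5 from the numerator and denominator of the reduced fraction: 17 = 5^0 · 17 and 45 = 5^1 · 9. Apply v_p(a/b) = v_p(a) − v_p(b): v_5(17/45) = 0 − 1 = -1.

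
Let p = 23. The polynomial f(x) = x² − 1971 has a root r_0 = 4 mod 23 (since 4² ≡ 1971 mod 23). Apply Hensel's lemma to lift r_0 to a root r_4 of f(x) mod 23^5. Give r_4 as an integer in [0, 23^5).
r_4 = 5510114 (mod 6436343)

Hensel's recurrence: r_{i+1} = r_i − f(r_i)·(f′(r_i))^{-1} mod 23^{i+2}, with f′(x) = 2x. Iterate:
  r_0 = 4 (mod 23)
  r_1 = 50 (mod 529)
  r_2 = 10630 (mod 12167)
  r_3 = 193135 (mod 279841)
  r_4 = 5510114 (mod 6436343)
Final: r_4 = 5510114, and one checks f(r_4) ≡ 0 mod 23^5.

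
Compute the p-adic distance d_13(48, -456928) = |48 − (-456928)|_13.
d_13(48, -456928) = 1/28561

Step 1 — x − y = 48 − (-456928) = 456976. Step 2 — v_13(456976) = 4 (factor: 456976 = (13^4 · 16); the sign does not affect v_p). Step 3 — |x − y|_13 = 13^{-4} = 1/28561.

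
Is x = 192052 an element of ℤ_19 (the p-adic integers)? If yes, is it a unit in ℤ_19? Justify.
x ∈ ℤ_19 but not a unit; v_19(x) = 3 > 0

ℤ_19 = {x ∈ ℚ_19 : v_19(x) ≥ 0} and ℤ_19^× = {x ∈ ℤ_19 : v_19(x) = 0}. Here v_19(192052) = v_19(num) − v_19(den) = 3; compare against these criteria.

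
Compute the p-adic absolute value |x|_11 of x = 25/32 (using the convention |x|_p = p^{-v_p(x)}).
|25/32|_11 = 1

Step 1 — compute v_11(x) by factoring powers of 11 out of the numerator and denominator: v_11(25/32) = 0. Step 2 — apply |x|_p = p^{-v_p(x)} = 11^{0} = 1.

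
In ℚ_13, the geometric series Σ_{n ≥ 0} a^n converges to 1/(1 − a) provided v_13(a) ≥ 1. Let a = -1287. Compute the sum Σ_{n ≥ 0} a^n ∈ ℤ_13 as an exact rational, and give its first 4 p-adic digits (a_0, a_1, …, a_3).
Σ a^n = 1/(1 − a) = 1/1288;  first 4 digits = (1, 5, 4, 7)

v_13(a) = 1 ≥ 1, so the series converges in ℤ_13 to 1/(1 − a) = 1/(1 − (-1287)) = 1/1288. Expand this rational in ℤ_13: compute digits iteratively via d_i = x_i mod 13, x_{i+1} = (x_i − d_i)/13. The first 4 digits are (1, 5, 4, 7).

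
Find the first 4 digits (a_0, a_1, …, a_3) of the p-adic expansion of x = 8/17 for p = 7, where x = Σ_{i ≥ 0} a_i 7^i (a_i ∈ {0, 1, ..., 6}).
(a_0, …, a_3) = (5, 1, 1, 6)

v_7(8/17) = 0 (numerator and denominator both coprime to 7), so x ∈ ℤ_7^×. Compute digits iteratively via a_i = x_i mod 7, x_{i+1} = (x_i − a_i)/7, with x_0 = x:
  x_0 = 8/17;  a_0 = 5;  x_1 = (x_0 − 5)/7 = -11/17
  x_1 = -11/17;  a_1 = 1;  x_2 = (x_1 − 1)/7 = -4/17
  x_2 = -4/17;  a_2 = 1;  x_3 = (x_2 − 1)/7 = -3/17
  x_3 = -3/17;  a_3 = 6;  x_4 = (x_3 − 6)/7 = -15/17
Digits: (5, 1, 1, 6).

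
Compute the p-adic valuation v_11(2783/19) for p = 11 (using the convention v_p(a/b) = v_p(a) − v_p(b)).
v_11(2783/19) = 2

Factor powers of 11 from the numerator and denominator of the reduced fraction: 2783 = 11^2 · 23 and 19 = 11^0 · 19. Apply v_p(a/b) = v_p(a) − v_p(b): v_11(2783/19) = 2 − 0 = 2.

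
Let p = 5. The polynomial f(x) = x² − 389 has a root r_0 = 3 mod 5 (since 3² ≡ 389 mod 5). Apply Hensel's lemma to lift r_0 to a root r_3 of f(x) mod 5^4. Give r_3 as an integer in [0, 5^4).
r_3 = 458 (mod 625)

Hensel's recurrence: r_{i+1} = r_i − f(r_i)·(f′(r_i))^{-1} mod 5^{i+2}, with f′(x) = 2x. Iterate:
  r_0 = 3 (mod 5)
  r_1 = 8 (mod 25)
  r_2 = 83 (mod 125)
  r_3 = 458 (mod 625)
Final: r_3 = 458, and one checks f(r_3) ≡ 0 mod 5^4.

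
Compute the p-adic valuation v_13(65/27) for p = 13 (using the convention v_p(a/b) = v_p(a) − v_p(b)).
v_13(65/27) = 1

Factor powers of 13 from the numerator and denominator of the reduced fraction: 65 = 13^1 · 5 and 27 = 13^0 · 27. Apply v_p(a/b) = v_p(a) − v_p(b): v_13(65/27) = 1 − 0 = 1.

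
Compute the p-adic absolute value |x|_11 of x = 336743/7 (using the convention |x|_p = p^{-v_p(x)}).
|336743/7|_11 = 1/14641

Step 1 — compute v_11(x) by factoring powers of 11 out of the numerator and denominator: v_11(336743/7) = 4. Step 2 — apply |x|_p = p^{-v_p(x)} = 11^{-4} = 1/14641.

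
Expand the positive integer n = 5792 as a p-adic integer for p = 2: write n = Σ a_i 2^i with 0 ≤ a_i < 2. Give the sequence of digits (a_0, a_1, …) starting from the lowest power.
(a_0, a_1, …) = (0, 0, 0, 0, 0, 1, 0, 1, 0, 1, 1, 0, 1)

Repeated division by 2 gives the digits low-to-high: 5792 = 1·2^5 + 1·2^7 + 1·2^9 + 1·2^10 + 1·2^12. Digit sequence: (0, 0, 0, 0, 0, 1, 0, 1, 0, 1, 1, 0, 1).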